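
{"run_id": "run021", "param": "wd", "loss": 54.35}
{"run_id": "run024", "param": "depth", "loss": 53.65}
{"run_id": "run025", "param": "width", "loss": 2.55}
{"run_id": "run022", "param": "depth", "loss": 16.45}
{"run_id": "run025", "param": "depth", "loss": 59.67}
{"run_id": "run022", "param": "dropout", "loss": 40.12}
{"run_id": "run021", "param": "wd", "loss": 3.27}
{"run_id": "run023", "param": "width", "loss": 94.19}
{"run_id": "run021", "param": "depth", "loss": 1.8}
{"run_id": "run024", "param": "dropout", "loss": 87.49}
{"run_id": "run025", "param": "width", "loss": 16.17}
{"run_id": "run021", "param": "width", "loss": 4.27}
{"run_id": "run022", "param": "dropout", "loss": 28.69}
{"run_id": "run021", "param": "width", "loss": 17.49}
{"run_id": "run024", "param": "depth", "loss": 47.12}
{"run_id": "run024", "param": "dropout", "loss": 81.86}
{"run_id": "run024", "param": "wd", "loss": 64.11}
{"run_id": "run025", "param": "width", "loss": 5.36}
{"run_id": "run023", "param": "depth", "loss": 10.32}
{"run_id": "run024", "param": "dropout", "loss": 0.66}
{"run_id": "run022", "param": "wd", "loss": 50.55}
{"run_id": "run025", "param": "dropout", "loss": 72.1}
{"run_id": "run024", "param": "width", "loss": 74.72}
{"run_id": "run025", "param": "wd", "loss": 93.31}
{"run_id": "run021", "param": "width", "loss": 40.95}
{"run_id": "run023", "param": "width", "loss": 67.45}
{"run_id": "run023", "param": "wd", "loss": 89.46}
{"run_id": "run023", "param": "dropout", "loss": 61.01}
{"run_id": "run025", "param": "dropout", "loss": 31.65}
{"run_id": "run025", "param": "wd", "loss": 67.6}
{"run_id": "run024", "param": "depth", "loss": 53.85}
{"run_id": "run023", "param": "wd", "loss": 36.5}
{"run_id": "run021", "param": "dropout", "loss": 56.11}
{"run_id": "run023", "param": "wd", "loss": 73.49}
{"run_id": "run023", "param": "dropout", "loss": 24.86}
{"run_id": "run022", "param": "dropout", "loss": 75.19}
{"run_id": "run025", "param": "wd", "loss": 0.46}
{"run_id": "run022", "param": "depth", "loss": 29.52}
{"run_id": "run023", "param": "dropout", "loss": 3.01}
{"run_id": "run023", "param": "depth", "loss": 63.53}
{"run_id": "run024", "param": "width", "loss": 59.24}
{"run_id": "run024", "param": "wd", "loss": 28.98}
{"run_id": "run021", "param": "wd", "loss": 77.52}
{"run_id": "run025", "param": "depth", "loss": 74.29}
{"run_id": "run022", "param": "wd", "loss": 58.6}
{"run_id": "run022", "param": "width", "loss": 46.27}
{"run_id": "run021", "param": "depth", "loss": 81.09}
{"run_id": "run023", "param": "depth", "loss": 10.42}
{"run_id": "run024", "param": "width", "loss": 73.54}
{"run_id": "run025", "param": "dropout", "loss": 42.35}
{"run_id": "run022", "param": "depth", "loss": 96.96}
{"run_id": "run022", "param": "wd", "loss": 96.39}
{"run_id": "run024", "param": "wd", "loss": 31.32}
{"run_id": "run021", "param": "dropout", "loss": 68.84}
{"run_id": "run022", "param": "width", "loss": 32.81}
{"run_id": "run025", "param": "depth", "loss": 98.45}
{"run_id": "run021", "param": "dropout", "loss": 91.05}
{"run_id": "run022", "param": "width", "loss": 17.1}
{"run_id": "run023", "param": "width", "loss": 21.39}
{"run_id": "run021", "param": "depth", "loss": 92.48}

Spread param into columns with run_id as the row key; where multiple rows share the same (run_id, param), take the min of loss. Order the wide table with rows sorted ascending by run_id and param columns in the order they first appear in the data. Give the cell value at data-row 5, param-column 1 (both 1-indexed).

With rows sorted ascending by run_id, row 5 is run_id=run025. param columns in first-appearance order: wd, depth, width, dropout; column 1 is wd.
Long rows with run_id=run025, param=wd: min(93.31, 67.6, 0.46) = 0.46.

0.46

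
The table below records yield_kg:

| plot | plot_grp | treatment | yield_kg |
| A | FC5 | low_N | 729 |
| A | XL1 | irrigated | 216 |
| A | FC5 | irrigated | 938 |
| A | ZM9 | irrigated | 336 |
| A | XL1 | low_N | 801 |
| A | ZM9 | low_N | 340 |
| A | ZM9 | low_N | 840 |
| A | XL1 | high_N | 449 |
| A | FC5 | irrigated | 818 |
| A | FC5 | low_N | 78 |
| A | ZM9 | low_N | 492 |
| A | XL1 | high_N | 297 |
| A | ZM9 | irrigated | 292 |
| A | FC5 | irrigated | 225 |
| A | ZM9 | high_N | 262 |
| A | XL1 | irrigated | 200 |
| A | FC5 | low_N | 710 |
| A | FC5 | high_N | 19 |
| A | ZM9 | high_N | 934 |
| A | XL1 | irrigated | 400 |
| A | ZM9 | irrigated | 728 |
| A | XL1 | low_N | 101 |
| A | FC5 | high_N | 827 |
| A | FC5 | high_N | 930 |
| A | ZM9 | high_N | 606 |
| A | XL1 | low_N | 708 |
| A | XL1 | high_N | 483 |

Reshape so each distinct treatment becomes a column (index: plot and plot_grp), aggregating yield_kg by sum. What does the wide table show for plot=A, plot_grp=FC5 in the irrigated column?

Rows with plot=A, plot_grp=FC5 and treatment=irrigated: yield_kg values are 938, 818, 225.
938 + 818 + 225 = 1981.

1981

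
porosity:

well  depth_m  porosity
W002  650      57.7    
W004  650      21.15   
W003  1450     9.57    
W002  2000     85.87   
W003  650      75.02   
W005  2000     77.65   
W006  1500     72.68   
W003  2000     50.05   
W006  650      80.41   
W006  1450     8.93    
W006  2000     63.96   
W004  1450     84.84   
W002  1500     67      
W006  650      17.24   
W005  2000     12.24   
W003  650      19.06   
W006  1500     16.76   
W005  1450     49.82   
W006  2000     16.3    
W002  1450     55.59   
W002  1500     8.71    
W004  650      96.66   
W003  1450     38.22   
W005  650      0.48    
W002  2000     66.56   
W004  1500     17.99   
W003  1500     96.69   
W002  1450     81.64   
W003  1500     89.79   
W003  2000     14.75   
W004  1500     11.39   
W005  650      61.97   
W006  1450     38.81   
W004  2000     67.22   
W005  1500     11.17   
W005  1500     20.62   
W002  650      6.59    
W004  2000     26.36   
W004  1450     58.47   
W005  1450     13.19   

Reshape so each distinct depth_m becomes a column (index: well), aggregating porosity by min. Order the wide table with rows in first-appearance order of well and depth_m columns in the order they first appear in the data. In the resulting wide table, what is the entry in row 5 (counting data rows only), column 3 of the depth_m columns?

With rows in first-appearance order of well, row 5 is well=W006. depth_m columns in first-appearance order: 650, 1450, 2000, 1500; column 3 is 2000.
Long rows with well=W006, depth_m=2000: min(63.96, 16.3) = 16.3.

16.3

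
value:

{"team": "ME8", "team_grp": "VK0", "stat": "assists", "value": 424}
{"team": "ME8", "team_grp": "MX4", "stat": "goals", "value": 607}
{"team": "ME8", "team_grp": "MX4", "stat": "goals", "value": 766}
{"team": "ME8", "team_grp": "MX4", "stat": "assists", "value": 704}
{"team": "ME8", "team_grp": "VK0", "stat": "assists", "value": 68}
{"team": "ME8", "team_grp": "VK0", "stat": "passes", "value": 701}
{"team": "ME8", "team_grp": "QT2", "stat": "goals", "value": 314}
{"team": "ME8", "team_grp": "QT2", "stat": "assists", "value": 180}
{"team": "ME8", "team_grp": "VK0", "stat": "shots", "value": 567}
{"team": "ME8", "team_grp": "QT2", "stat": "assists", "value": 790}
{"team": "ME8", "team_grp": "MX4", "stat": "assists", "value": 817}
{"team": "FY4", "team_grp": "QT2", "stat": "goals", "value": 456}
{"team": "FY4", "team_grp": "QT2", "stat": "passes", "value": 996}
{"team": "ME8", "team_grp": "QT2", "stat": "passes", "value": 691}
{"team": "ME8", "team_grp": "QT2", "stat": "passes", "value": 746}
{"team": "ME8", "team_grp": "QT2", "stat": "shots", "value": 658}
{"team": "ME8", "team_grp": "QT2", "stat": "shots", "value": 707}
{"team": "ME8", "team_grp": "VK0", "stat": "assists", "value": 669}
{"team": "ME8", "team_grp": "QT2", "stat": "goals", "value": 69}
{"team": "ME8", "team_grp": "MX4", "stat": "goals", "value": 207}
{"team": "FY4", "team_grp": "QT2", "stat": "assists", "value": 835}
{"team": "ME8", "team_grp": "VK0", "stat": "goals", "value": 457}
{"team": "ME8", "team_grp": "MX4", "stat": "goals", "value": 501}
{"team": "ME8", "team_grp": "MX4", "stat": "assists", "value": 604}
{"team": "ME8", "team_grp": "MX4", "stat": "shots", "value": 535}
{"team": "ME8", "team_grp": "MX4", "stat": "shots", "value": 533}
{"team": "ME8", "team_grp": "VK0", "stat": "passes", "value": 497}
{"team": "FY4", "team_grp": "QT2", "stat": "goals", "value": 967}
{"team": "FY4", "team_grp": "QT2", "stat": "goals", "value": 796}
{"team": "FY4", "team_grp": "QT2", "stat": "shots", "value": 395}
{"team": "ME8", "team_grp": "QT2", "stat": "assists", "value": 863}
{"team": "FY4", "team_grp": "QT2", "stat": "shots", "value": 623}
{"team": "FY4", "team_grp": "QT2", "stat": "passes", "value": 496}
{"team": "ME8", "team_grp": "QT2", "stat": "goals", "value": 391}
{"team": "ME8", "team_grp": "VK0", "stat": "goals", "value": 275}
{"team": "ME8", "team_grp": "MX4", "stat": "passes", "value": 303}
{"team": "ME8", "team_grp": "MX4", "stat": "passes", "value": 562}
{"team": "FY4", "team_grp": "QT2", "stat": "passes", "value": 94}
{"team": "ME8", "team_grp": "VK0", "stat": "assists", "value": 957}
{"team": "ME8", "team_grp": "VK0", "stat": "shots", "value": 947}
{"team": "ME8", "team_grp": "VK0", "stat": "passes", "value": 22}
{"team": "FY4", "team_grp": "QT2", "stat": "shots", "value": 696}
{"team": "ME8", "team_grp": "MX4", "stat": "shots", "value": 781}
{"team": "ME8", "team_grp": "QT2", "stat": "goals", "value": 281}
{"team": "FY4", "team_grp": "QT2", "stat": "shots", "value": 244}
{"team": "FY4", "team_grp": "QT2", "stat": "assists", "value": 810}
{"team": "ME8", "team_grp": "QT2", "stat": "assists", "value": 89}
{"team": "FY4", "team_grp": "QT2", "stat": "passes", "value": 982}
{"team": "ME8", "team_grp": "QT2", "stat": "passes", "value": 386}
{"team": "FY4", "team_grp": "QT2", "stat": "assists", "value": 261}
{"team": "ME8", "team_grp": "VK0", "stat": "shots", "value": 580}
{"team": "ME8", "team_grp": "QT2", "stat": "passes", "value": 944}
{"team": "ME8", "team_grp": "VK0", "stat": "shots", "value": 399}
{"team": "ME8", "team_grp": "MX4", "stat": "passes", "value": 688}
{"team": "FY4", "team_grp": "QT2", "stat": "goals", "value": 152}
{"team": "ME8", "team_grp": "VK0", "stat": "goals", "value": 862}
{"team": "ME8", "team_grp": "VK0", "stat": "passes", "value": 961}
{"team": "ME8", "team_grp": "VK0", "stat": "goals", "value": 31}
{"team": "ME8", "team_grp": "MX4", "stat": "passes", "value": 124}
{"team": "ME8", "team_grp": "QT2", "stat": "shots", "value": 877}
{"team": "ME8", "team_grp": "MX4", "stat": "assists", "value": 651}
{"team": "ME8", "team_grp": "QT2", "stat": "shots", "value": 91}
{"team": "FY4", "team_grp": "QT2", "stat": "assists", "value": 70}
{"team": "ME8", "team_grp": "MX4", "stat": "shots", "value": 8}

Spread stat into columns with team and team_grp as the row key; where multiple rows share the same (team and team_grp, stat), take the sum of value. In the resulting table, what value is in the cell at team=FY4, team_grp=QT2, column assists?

Rows with team=FY4, team_grp=QT2 and stat=assists: value values are 835, 810, 261, 70.
835 + 810 + 261 + 70 = 1976.

1976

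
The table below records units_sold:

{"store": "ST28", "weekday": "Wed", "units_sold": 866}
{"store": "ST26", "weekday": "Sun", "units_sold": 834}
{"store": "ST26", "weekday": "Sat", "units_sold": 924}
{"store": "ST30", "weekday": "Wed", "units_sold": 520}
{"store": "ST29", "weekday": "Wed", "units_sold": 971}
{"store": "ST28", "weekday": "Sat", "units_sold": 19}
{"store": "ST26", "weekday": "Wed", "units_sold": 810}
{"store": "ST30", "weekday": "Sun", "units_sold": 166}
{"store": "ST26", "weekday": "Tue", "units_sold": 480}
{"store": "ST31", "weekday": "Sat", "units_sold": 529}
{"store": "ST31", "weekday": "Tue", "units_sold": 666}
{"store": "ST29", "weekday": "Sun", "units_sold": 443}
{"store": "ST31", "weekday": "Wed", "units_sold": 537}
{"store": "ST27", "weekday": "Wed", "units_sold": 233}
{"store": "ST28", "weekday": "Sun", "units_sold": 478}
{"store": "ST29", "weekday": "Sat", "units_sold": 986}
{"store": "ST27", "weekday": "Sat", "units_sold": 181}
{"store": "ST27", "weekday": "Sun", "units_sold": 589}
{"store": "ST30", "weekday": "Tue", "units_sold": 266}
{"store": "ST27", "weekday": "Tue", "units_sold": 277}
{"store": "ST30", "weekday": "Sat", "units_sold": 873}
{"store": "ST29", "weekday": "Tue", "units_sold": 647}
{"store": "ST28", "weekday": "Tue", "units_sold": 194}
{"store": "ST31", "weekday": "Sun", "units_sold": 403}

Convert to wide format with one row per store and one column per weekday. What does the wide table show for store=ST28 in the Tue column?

Wide layout: rows indexed by store, columns are the 4 distinct weekday values (Wed, Sun, Sat, Tue).
Cell (store=ST28, weekday=Tue) draws from the long row where store=ST28 and weekday=Tue, which has units_sold=194.

194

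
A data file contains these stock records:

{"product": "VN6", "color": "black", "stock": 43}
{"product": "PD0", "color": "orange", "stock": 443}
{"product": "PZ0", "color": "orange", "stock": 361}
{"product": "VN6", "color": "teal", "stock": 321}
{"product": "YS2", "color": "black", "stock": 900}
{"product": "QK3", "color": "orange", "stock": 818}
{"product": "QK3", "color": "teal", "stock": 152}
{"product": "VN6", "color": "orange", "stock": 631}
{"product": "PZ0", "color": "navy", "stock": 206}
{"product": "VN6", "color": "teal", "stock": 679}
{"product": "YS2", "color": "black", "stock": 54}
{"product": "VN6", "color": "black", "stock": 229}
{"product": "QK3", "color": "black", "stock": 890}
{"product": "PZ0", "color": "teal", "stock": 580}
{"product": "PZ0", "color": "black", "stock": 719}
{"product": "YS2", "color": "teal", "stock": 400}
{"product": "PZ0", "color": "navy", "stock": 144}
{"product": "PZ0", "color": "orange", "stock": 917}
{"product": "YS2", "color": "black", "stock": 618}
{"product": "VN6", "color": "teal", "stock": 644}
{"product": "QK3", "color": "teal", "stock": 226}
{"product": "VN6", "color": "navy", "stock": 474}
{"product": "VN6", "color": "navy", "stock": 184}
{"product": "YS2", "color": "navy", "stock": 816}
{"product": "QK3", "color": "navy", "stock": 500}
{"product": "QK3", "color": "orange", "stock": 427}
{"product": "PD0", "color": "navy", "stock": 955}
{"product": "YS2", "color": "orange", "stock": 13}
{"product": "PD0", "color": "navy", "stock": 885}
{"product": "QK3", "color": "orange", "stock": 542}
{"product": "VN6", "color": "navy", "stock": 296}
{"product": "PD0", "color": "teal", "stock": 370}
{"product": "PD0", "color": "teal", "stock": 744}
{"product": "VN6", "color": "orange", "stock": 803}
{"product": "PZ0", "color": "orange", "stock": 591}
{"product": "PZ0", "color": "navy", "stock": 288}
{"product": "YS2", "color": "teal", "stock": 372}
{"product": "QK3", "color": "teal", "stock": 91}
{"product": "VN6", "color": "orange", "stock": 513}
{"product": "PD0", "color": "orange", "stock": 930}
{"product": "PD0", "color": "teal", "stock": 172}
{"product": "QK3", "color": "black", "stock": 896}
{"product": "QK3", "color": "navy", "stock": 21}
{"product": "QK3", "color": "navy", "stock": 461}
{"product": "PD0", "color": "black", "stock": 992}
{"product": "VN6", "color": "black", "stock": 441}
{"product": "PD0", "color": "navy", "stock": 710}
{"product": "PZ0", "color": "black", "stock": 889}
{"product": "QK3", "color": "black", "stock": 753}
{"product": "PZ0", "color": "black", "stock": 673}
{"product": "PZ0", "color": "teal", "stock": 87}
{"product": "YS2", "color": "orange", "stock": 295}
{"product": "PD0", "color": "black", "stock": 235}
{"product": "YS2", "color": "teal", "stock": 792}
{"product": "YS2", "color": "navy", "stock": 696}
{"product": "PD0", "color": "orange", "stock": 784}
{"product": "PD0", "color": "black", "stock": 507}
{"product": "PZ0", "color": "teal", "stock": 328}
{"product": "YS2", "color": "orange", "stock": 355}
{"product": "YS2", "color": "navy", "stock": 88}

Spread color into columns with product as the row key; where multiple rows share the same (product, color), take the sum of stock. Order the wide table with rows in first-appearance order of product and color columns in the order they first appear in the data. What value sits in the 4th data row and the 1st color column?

With rows in first-appearance order of product, row 4 is product=YS2. color columns in first-appearance order: black, orange, teal, navy; column 1 is black.
Long rows with product=YS2, color=black: 900 + 54 + 618 = 1572.

1572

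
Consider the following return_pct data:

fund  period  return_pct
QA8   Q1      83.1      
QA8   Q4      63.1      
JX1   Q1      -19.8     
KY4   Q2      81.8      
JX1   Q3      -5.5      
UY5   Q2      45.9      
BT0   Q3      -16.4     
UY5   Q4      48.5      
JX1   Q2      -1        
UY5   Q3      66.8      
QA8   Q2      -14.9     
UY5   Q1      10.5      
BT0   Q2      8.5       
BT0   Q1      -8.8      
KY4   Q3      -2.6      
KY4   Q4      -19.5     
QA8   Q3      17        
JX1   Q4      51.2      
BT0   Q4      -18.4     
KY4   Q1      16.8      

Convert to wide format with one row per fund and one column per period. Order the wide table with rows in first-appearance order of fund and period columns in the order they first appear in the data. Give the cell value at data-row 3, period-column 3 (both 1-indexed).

81.8

With rows in first-appearance order of fund, row 3 is fund=KY4. period columns in first-appearance order: Q1, Q4, Q2, Q3; column 3 is Q2.
Long rows with fund=KY4, period=Q2: return_pct = 81.8.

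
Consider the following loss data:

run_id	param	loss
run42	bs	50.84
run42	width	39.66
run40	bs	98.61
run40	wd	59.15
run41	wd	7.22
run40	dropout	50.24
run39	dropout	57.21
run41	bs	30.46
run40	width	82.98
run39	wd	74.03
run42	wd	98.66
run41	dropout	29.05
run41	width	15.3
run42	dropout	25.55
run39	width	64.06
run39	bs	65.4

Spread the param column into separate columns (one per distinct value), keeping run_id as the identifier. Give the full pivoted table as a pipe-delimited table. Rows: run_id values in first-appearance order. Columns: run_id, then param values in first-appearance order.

| run_id | bs | width | wd | dropout |
| run42 | 50.84 | 39.66 | 98.66 | 25.55 |
| run40 | 98.61 | 82.98 | 59.15 | 50.24 |
| run41 | 30.46 | 15.3 | 7.22 | 29.05 |
| run39 | 65.4 | 64.06 | 74.03 | 57.21 |

Columns: run_id plus the 4 distinct param values (bs, width, wd, dropout).
For example, row run42 column bs takes loss=50.84 from the long row (run42, bs).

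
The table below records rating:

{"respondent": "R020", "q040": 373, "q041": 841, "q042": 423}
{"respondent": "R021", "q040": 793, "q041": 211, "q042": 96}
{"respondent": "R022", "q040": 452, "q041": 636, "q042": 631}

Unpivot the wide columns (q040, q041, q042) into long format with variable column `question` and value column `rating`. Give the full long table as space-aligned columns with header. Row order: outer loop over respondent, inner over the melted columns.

respondent  question  rating
R020        q040      373   
R020        q041      841   
R020        q042      423   
R021        q040      793   
R021        q041      211   
R021        q042      96    
R022        q040      452   
R022        q041      636   
R022        q042      631   

Each (respondent, column) pair becomes one row: 3 × 3 = 9 rows.
For example, (R020, q040) → rating=373.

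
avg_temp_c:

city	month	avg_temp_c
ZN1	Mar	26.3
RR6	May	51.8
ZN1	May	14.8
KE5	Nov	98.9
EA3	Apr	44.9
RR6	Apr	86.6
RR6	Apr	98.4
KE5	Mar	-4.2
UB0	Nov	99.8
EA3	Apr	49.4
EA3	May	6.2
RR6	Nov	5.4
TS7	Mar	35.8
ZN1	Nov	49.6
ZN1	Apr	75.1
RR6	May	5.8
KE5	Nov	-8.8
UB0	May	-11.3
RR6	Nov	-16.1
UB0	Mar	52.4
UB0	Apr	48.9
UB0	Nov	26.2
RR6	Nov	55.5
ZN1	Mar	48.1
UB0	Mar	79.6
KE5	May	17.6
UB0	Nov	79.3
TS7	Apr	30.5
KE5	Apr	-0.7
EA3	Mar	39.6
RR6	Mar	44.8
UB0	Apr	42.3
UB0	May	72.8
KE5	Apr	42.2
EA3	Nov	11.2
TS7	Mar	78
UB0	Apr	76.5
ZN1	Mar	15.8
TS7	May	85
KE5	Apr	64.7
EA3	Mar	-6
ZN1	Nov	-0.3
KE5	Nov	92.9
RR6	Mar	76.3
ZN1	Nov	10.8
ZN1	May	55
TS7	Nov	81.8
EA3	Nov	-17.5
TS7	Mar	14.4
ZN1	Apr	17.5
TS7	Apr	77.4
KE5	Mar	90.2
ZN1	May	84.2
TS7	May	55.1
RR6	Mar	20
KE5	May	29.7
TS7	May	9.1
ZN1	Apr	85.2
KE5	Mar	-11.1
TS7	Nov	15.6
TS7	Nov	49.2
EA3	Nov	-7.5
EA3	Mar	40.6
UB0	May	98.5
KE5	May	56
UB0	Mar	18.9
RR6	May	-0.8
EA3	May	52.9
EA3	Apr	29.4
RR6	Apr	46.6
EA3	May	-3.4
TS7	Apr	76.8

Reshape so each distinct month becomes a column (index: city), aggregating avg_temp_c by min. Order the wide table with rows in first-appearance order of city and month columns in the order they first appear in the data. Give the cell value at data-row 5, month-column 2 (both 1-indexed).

With rows in first-appearance order of city, row 5 is city=UB0. month columns in first-appearance order: Mar, May, Nov, Apr; column 2 is May.
Long rows with city=UB0, month=May: min(-11.3, 72.8, 98.5) = -11.3.

-11.3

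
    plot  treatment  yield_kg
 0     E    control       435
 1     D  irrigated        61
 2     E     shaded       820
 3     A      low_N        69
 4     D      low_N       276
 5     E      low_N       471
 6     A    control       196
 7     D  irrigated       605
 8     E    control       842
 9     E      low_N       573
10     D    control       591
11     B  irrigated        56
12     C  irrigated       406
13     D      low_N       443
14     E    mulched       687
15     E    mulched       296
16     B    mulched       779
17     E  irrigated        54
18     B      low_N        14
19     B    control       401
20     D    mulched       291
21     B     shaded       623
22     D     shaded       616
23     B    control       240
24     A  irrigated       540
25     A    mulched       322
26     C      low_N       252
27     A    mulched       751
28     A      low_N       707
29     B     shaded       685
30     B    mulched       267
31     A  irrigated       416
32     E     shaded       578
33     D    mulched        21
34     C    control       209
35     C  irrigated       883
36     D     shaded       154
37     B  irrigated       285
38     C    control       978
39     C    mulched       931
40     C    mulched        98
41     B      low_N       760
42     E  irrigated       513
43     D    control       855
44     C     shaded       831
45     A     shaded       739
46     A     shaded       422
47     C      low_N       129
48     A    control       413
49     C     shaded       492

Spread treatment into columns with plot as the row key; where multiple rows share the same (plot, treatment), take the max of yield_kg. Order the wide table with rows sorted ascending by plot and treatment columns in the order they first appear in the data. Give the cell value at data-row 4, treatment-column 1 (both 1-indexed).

855

With rows sorted ascending by plot, row 4 is plot=D. treatment columns in first-appearance order: control, irrigated, shaded, low_N, mulched; column 1 is control.
Long rows with plot=D, treatment=control: max(591, 855) = 855.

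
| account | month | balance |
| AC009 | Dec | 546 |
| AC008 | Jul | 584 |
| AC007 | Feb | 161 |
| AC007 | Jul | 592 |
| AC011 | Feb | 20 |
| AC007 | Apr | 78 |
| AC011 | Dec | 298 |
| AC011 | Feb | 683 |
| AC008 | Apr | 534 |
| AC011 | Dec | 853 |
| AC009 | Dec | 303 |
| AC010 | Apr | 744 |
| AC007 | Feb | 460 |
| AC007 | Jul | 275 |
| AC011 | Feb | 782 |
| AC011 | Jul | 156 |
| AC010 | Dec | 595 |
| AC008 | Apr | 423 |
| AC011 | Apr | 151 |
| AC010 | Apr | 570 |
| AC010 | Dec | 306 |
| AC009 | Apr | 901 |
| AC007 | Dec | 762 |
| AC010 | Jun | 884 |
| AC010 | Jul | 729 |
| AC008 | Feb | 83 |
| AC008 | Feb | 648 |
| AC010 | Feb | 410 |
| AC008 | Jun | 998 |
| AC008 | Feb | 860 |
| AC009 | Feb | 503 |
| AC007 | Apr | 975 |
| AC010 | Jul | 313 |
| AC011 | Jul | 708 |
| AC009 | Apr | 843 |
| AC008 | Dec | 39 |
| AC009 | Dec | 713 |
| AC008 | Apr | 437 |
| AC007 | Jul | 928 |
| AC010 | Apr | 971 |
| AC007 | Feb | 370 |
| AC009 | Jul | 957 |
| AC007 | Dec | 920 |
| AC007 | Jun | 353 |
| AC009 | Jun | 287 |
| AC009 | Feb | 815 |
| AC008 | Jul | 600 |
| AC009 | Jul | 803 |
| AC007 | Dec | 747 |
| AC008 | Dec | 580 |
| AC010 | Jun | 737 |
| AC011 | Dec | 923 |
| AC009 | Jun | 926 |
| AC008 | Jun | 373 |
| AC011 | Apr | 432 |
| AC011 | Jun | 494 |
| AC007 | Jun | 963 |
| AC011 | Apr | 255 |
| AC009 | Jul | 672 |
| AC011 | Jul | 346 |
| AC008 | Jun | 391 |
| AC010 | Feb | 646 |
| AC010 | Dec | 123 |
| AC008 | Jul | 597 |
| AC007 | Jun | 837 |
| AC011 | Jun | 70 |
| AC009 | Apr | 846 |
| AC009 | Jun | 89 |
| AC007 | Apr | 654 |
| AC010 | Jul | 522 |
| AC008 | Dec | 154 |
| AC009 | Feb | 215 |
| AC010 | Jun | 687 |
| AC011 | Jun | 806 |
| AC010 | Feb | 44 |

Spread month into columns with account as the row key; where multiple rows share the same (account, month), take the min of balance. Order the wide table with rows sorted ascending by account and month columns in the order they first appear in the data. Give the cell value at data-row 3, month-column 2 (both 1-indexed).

672

With rows sorted ascending by account, row 3 is account=AC009. month columns in first-appearance order: Dec, Jul, Feb, Apr, Jun; column 2 is Jul.
Long rows with account=AC009, month=Jul: min(957, 803, 672) = 672.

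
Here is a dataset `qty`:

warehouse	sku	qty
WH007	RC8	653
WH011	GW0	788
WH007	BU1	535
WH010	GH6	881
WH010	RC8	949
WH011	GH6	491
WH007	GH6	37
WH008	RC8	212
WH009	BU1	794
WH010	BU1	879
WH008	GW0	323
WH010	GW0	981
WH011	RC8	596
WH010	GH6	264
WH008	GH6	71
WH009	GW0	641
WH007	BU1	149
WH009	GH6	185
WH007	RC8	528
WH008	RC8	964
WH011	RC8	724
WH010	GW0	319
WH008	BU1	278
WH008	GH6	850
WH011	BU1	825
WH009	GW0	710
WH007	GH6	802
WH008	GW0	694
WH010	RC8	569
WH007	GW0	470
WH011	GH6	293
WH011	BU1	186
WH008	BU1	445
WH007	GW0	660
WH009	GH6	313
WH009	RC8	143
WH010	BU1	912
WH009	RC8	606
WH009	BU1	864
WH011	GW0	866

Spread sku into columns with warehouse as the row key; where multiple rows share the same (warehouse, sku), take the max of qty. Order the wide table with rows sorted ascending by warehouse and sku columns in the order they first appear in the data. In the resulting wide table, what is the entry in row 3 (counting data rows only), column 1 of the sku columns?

606

With rows sorted ascending by warehouse, row 3 is warehouse=WH009. sku columns in first-appearance order: RC8, GW0, BU1, GH6; column 1 is RC8.
Long rows with warehouse=WH009, sku=RC8: max(143, 606) = 606.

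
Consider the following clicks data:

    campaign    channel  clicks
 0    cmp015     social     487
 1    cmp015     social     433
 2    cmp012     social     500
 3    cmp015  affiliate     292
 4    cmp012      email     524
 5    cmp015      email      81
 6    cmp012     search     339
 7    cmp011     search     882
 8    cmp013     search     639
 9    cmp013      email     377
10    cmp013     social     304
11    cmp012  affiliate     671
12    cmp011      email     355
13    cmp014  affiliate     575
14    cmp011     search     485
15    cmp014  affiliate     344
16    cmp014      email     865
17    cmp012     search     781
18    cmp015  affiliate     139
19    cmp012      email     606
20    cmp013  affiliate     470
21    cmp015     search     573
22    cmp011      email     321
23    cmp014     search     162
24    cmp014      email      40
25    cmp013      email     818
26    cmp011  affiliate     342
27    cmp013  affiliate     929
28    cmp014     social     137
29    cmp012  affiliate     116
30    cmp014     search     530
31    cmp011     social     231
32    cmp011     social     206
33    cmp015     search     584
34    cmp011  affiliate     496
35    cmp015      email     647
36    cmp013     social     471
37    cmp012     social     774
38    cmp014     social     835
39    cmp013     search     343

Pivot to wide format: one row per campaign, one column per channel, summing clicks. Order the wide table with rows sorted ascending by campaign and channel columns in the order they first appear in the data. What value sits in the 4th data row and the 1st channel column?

With rows sorted ascending by campaign, row 4 is campaign=cmp014. channel columns in first-appearance order: social, affiliate, email, search; column 1 is social.
Long rows with campaign=cmp014, channel=social: 137 + 835 = 972.

972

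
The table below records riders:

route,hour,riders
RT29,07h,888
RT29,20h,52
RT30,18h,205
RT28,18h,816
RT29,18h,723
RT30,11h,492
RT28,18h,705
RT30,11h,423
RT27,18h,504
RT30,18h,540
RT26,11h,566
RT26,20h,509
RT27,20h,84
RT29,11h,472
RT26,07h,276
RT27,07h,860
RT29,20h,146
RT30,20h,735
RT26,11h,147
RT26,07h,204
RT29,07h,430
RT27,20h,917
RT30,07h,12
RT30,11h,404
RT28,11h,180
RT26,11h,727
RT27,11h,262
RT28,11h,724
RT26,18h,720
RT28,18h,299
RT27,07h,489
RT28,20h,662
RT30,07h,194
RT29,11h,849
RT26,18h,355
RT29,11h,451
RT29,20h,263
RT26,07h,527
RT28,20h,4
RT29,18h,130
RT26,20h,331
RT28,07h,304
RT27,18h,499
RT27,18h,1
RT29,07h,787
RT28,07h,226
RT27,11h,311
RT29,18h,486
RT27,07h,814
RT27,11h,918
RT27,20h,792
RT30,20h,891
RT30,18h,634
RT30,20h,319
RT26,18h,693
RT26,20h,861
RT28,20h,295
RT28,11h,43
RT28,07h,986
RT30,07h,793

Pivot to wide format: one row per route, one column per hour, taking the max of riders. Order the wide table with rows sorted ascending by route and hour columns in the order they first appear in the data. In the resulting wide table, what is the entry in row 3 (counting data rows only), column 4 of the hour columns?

724

With rows sorted ascending by route, row 3 is route=RT28. hour columns in first-appearance order: 07h, 20h, 18h, 11h; column 4 is 11h.
Long rows with route=RT28, hour=11h: max(180, 724, 43) = 724.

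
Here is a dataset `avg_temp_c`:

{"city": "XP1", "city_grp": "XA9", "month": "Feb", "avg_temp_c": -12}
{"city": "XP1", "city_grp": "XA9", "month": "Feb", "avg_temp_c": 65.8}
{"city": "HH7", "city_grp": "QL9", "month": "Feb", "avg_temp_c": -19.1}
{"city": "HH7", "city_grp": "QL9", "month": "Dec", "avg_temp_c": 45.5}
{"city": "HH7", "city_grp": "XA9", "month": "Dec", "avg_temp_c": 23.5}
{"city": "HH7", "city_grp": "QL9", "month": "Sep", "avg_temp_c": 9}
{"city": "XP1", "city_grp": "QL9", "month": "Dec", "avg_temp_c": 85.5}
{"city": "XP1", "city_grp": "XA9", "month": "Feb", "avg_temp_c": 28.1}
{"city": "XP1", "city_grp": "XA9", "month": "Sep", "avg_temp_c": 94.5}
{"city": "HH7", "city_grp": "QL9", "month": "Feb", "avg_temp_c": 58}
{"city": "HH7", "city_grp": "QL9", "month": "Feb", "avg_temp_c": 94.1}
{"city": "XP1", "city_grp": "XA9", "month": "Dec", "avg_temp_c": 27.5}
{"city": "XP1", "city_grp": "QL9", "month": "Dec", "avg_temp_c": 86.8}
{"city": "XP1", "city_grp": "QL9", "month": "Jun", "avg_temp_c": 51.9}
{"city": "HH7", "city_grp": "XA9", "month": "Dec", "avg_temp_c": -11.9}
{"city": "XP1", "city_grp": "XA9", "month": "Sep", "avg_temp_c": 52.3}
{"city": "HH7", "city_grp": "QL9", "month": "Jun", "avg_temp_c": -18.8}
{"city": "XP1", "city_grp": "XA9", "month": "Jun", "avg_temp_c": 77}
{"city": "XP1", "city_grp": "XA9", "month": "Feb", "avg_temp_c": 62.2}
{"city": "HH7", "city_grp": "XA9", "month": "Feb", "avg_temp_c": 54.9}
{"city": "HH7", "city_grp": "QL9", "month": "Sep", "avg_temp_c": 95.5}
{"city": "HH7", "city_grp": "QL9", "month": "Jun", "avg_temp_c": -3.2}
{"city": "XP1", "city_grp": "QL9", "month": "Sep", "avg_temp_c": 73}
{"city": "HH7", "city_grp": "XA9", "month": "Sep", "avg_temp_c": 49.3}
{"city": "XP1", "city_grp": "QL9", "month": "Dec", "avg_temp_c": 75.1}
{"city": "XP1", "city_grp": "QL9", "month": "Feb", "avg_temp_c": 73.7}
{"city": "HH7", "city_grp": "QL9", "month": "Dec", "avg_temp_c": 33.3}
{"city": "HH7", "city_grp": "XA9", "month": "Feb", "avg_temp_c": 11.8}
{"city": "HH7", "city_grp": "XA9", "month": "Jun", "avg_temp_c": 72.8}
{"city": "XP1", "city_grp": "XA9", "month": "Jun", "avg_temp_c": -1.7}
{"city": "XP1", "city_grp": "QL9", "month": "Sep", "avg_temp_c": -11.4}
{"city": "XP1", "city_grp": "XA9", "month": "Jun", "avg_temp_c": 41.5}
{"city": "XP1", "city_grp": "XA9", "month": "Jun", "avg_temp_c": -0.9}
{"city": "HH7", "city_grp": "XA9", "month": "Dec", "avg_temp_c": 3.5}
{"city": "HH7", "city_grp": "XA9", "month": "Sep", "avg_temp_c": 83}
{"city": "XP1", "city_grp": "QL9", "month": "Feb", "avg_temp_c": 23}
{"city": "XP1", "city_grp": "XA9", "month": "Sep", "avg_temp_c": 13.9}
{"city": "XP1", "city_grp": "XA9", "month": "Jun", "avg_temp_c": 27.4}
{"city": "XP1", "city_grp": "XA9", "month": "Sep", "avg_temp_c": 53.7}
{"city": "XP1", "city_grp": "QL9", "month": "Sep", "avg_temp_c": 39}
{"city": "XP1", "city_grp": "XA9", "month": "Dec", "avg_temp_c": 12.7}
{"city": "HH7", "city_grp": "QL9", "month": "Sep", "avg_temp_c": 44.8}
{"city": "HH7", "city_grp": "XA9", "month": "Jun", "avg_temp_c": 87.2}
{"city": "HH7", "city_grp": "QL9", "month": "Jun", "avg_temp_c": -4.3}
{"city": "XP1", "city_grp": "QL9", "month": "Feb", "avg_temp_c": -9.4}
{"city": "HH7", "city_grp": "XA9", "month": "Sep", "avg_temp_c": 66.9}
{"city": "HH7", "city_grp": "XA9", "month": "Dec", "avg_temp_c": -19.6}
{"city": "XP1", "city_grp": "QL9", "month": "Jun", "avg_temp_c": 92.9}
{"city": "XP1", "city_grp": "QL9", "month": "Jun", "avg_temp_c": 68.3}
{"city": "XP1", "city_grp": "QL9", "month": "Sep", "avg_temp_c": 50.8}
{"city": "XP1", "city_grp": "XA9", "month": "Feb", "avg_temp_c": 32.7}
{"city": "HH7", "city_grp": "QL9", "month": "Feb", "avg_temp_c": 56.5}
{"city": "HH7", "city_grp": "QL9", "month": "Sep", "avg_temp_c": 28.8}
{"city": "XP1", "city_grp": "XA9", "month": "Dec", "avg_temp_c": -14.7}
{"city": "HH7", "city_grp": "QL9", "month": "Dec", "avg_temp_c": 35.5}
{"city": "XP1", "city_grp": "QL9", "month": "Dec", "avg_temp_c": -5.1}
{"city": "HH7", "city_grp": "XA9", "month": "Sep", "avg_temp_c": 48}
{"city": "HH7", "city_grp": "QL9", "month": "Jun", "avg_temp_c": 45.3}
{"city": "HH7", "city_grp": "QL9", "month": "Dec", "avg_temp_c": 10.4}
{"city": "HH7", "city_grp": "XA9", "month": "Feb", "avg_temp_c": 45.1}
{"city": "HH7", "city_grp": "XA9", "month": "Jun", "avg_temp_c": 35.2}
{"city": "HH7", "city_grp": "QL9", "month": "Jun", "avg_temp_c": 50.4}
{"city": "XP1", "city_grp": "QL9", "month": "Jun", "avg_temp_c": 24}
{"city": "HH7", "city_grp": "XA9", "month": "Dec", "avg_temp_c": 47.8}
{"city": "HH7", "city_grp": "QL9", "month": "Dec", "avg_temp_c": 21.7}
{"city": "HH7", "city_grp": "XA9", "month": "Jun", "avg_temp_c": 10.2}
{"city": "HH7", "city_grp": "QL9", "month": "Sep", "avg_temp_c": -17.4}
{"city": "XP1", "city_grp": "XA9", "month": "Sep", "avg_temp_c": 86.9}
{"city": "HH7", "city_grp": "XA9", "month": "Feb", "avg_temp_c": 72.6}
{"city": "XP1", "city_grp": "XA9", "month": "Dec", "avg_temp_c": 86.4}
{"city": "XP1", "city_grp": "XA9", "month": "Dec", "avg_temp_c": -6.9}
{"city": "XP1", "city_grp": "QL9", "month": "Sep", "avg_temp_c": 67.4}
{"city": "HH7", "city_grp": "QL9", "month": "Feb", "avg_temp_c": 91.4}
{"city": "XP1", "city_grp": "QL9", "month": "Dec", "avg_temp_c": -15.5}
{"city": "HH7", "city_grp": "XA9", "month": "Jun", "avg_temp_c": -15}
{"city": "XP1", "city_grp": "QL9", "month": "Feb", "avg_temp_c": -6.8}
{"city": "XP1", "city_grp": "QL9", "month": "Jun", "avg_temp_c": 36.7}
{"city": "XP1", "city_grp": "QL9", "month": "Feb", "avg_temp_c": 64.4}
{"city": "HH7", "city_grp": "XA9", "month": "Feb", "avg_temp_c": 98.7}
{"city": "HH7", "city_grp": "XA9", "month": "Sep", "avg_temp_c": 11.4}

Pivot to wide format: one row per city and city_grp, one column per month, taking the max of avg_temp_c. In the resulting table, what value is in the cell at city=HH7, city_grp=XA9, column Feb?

98.7

Rows with city=HH7, city_grp=XA9 and month=Feb: avg_temp_c values are 54.9, 11.8, 45.1, 72.6, 98.7.
max(54.9, 11.8, 45.1, 72.6, 98.7) = 98.7.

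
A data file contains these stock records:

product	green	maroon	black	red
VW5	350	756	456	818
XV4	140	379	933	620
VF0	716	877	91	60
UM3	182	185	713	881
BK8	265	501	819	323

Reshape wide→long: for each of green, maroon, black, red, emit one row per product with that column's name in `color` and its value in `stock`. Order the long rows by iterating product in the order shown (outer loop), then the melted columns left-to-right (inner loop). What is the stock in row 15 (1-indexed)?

713

20 rows total (5 × 4). Row 15: index ⌊(15-1)/4⌋ = 3 into product → UM3; (15-1) mod 4 = 2 into the melted columns → black.
So row 15 is (UM3, black, 713); stock = 713.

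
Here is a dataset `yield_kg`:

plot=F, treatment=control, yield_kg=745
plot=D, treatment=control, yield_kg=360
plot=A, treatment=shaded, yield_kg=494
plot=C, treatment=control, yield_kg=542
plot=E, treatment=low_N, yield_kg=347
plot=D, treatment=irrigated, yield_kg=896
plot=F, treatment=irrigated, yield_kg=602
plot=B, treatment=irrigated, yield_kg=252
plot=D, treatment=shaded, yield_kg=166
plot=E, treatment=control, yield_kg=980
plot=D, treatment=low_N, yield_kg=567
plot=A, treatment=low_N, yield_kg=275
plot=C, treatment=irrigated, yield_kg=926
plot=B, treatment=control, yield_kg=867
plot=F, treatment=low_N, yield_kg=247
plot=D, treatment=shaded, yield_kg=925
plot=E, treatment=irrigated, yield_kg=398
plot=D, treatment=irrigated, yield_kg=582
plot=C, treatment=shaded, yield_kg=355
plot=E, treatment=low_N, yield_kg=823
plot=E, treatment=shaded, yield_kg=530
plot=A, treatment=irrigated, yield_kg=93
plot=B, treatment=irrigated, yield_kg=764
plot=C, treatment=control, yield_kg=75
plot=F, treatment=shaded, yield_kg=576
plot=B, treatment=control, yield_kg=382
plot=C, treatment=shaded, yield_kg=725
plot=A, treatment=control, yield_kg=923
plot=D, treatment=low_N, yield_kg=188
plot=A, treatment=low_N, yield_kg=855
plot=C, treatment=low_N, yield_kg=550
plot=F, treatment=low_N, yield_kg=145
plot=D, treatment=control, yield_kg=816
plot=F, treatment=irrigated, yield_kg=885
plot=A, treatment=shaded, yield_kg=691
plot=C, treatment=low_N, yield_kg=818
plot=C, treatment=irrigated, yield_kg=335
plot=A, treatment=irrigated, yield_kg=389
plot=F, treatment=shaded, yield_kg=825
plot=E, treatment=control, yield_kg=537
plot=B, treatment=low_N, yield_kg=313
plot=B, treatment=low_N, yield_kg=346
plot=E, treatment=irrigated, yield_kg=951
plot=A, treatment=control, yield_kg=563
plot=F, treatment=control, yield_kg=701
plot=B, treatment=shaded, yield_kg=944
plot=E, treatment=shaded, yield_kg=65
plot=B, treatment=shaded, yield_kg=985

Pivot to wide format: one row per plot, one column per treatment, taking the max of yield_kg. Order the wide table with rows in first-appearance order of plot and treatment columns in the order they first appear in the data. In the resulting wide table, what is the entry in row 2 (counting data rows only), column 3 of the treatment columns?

With rows in first-appearance order of plot, row 2 is plot=D. treatment columns in first-appearance order: control, shaded, low_N, irrigated; column 3 is low_N.
Long rows with plot=D, treatment=low_N: max(567, 188) = 567.

567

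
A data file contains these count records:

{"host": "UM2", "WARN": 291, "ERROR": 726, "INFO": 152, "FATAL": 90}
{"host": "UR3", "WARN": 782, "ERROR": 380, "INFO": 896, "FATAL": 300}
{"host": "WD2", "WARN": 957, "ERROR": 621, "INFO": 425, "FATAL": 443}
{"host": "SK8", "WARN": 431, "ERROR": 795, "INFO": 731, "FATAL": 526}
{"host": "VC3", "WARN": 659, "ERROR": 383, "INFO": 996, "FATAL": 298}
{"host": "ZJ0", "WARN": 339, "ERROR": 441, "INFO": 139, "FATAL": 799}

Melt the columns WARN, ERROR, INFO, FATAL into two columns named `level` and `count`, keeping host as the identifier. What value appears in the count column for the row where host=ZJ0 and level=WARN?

Unpivoting turns each (host, wide-column) pair into one long row.
The wide cell at row ZJ0, column WARN holds 339, so the long row (ZJ0, WARN) has count=339.

339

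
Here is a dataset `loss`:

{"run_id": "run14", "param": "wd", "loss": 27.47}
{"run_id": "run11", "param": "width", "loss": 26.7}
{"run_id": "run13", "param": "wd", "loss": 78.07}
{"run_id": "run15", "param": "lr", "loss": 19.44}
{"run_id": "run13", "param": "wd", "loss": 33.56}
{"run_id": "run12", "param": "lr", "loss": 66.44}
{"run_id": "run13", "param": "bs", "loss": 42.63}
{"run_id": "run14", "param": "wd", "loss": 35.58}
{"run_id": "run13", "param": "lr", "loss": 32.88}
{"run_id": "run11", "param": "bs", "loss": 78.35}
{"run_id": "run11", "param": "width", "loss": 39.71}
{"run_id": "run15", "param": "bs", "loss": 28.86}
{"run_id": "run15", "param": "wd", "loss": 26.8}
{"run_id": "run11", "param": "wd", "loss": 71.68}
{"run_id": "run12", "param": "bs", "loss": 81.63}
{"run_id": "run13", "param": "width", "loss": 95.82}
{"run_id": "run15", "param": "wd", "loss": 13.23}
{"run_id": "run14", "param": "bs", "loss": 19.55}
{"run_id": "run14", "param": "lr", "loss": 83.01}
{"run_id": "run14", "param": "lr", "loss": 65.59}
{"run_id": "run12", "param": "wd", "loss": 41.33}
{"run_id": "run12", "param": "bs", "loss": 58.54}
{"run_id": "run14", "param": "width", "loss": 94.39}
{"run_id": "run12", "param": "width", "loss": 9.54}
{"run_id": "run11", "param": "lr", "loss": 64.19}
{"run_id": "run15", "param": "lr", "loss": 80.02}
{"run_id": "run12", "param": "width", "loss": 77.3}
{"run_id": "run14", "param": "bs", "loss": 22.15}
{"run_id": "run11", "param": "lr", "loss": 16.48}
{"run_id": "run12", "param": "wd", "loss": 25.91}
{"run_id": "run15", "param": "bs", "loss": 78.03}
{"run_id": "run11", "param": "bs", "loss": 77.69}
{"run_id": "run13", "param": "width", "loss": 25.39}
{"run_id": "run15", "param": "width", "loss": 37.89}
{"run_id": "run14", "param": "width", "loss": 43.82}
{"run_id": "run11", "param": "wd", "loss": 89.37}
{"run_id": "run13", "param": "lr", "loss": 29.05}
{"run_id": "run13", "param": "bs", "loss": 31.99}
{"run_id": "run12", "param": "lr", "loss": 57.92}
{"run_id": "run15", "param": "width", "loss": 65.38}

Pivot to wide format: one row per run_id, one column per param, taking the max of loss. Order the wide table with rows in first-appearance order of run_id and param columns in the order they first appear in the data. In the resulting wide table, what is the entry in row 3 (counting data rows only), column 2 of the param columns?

With rows in first-appearance order of run_id, row 3 is run_id=run13. param columns in first-appearance order: wd, width, lr, bs; column 2 is width.
Long rows with run_id=run13, param=width: max(95.82, 25.39) = 95.82.

95.82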